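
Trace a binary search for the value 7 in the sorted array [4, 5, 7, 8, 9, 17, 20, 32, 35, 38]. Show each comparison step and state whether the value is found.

Binary search for 7 in [4, 5, 7, 8, 9, 17, 20, 32, 35, 38]:

lo=0, hi=9, mid=4, arr[mid]=9 -> 9 > 7, search left half
lo=0, hi=3, mid=1, arr[mid]=5 -> 5 < 7, search right half
lo=2, hi=3, mid=2, arr[mid]=7 -> Found target at index 2!

Binary search finds 7 at index 2 after 3 comparisons. The search repeatedly halves the search space by comparing with the middle element.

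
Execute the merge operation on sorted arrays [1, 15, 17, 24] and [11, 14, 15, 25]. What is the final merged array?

Merging process:

Compare 1 vs 11: take 1 from left. Merged: [1]
Compare 15 vs 11: take 11 from right. Merged: [1, 11]
Compare 15 vs 14: take 14 from right. Merged: [1, 11, 14]
Compare 15 vs 15: take 15 from left. Merged: [1, 11, 14, 15]
Compare 17 vs 15: take 15 from right. Merged: [1, 11, 14, 15, 15]
Compare 17 vs 25: take 17 from left. Merged: [1, 11, 14, 15, 15, 17]
Compare 24 vs 25: take 24 from left. Merged: [1, 11, 14, 15, 15, 17, 24]
Append remaining from right: [25]. Merged: [1, 11, 14, 15, 15, 17, 24, 25]

Final merged array: [1, 11, 14, 15, 15, 17, 24, 25]
Total comparisons: 7

The merged array is [1, 11, 14, 15, 15, 17, 24, 25], requiring 7 comparisons. The merge step runs in O(n) time where n is the total number of elements.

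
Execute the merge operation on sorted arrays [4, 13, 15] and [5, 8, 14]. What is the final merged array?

Merging process:

Compare 4 vs 5: take 4 from left. Merged: [4]
Compare 13 vs 5: take 5 from right. Merged: [4, 5]
Compare 13 vs 8: take 8 from right. Merged: [4, 5, 8]
Compare 13 vs 14: take 13 from left. Merged: [4, 5, 8, 13]
Compare 15 vs 14: take 14 from right. Merged: [4, 5, 8, 13, 14]
Append remaining from left: [15]. Merged: [4, 5, 8, 13, 14, 15]

Final merged array: [4, 5, 8, 13, 14, 15]
Total comparisons: 5

The merged array is [4, 5, 8, 13, 14, 15], requiring 5 comparisons. The merge step runs in O(n) time where n is the total number of elements.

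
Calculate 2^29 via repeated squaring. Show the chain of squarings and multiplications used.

Computing 2^29 by squaring (build up from 2^1; each line after the first costs one multiplication):

2^1 = 2
2^2 = (2^1)^2 = 2^2 = 4
2^3 = 2 * 2^2 = 2 * 4 = 8
2^6 = (2^3)^2 = 8^2 = 64
2^7 = 2 * 2^6 = 2 * 64 = 128
2^14 = (2^7)^2 = 128^2 = 16384
2^28 = (2^14)^2 = 16384^2 = 268435456
2^29 = 2 * 2^28 = 2 * 268435456 = 536870912

Result: 536870912
Multiplications needed: 7 (7 lines after 2^1)

2^29 = 536870912. Using exponentiation by squaring, this requires 7 multiplications. The key idea: if the exponent is even, square the half-power; if odd, multiply by the base once.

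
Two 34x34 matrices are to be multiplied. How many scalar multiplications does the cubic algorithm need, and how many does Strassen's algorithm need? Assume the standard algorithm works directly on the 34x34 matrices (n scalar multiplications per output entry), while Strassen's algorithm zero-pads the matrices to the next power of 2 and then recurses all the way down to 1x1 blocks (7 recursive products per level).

Matrix multiplication for 34x34 matrices:

Strassen's algorithm requires power-of-2 dimensions. Pad 34x34 to 64x64 (next power of 2).

Standard algorithm: 34^3 = 39304 multiplications
Strassen's algorithm: 7^(log2(64)) = 7^6 = 117649 multiplications
Difference: 39304 - 117649 = -78345 (Strassen uses MORE here due to padding overhead — for small or just-over-power-of-2 n, padding can outweigh the per-level savings)

Standard: 39304 multiplications (34^3). Strassen: 117649 multiplications (7^6, after padding to 64x64). Strassen reduces 8 recursive multiplications to 7 at each level.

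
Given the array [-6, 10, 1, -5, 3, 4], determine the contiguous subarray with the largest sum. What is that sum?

Using Kadane's algorithm on [-6, 10, 1, -5, 3, 4]:

Scanning through the array:
Position 1 (value 10): max_ending_here = 10, max_so_far = 10
Position 2 (value 1): max_ending_here = 11, max_so_far = 11
Position 3 (value -5): max_ending_here = 6, max_so_far = 11
Position 4 (value 3): max_ending_here = 9, max_so_far = 11
Position 5 (value 4): max_ending_here = 13, max_so_far = 13

Maximum subarray: [10, 1, -5, 3, 4]
Maximum sum: 13

The maximum subarray is [10, 1, -5, 3, 4] with sum 13. This subarray runs from index 1 to index 5.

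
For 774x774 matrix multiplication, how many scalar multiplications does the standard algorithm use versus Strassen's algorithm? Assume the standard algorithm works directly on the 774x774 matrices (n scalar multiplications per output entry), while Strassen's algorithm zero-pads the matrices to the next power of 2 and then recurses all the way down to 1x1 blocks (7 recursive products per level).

Matrix multiplication for 774x774 matrices:

Strassen's algorithm requires power-of-2 dimensions. Pad 774x774 to 1024x1024 (next power of 2).

Standard algorithm: 774^3 = 463684824 multiplications
Strassen's algorithm: 7^(log2(1024)) = 7^10 = 282475249 multiplications
Savings: 463684824 - 282475249 = 181209575 multiplications

Standard: 463684824 multiplications (774^3). Strassen: 282475249 multiplications (7^10, after padding to 1024x1024). Strassen reduces 8 recursive multiplications to 7 at each level.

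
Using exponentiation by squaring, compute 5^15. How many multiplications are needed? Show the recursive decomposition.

Computing 5^15 by squaring (build up from 5^1; each line after the first costs one multiplication):

5^1 = 5
5^2 = (5^1)^2 = 5^2 = 25
5^3 = 5 * 5^2 = 5 * 25 = 125
5^6 = (5^3)^2 = 125^2 = 15625
5^7 = 5 * 5^6 = 5 * 15625 = 78125
5^14 = (5^7)^2 = 78125^2 = 6103515625
5^15 = 5 * 5^14 = 5 * 6103515625 = 30517578125

Result: 30517578125
Multiplications needed: 6 (6 lines after 5^1)

5^15 = 30517578125. Using exponentiation by squaring, this requires 6 multiplications. The key idea: if the exponent is even, square the half-power; if odd, multiply by the base once.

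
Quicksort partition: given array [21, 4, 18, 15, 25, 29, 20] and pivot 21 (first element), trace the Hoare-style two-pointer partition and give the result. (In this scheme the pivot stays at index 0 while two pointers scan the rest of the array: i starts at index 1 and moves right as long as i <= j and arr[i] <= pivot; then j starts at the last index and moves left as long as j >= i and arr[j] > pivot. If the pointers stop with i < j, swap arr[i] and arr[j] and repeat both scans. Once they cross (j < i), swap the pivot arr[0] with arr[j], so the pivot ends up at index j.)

Hoare-style two-pointer partition with pivot = 21:

Initial array: [21, 4, 18, 15, 25, 29, 20]

Pointers start at i = 1, j = 6.
i stops at index 4 (arr[4]=25 > 21), j stops at index 6 (arr[6]=20 <= 21): swap arr[4] and arr[6], array becomes [21, 4, 18, 15, 20, 29, 25]
i ends at 5, j ends at 4: the pointers have crossed (j < i), so scanning stops.

Swap pivot arr[0] with arr[4] to place pivot at position 4: [20, 4, 18, 15, 21, 29, 25]
Pivot position: 4

After partitioning with pivot 21, the array becomes [20, 4, 18, 15, 21, 29, 25]. The pivot is placed at index 4. All elements to the left of the pivot are <= 21, and all elements to the right are > 21.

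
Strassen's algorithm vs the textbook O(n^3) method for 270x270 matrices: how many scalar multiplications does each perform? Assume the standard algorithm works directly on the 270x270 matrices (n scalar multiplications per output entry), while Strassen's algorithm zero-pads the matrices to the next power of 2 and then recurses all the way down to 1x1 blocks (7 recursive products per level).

Matrix multiplication for 270x270 matrices:

Strassen's algorithm requires power-of-2 dimensions. Pad 270x270 to 512x512 (next power of 2).

Standard algorithm: 270^3 = 19683000 multiplications
Strassen's algorithm: 7^(log2(512)) = 7^9 = 40353607 multiplications
Difference: 19683000 - 40353607 = -20670607 (Strassen uses MORE here due to padding overhead — for small or just-over-power-of-2 n, padding can outweigh the per-level savings)

Standard: 19683000 multiplications (270^3). Strassen: 40353607 multiplications (7^9, after padding to 512x512). Strassen reduces 8 recursive multiplications to 7 at each level.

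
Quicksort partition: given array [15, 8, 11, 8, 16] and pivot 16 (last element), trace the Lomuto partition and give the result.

Lomuto partition with pivot = 16:

Initial array: [15, 8, 11, 8, 16]

arr[0]=15 <= 16: swap with position 0, array becomes [15, 8, 11, 8, 16]
arr[1]=8 <= 16: swap with position 1, array becomes [15, 8, 11, 8, 16]
arr[2]=11 <= 16: swap with position 2, array becomes [15, 8, 11, 8, 16]
arr[3]=8 <= 16: swap with position 3, array becomes [15, 8, 11, 8, 16]

Place pivot at position 4: [15, 8, 11, 8, 16]
Pivot position: 4

After partitioning with pivot 16, the array becomes [15, 8, 11, 8, 16]. The pivot is placed at index 4. All elements to the left of the pivot are <= 16, and all elements to the right are > 16.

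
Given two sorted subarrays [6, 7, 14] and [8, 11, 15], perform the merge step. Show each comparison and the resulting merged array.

Merging process:

Compare 6 vs 8: take 6 from left. Merged: [6]
Compare 7 vs 8: take 7 from left. Merged: [6, 7]
Compare 14 vs 8: take 8 from right. Merged: [6, 7, 8]
Compare 14 vs 11: take 11 from right. Merged: [6, 7, 8, 11]
Compare 14 vs 15: take 14 from left. Merged: [6, 7, 8, 11, 14]
Append remaining from right: [15]. Merged: [6, 7, 8, 11, 14, 15]

Final merged array: [6, 7, 8, 11, 14, 15]
Total comparisons: 5

The merged array is [6, 7, 8, 11, 14, 15], requiring 5 comparisons. The merge step runs in O(n) time where n is the total number of elements.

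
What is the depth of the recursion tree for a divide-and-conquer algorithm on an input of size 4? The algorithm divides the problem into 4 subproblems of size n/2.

For divide and conquer with division factor 2:

Problem sizes at each level:
Level 0: 4
Level 1: 2
Level 2: 1

The root is level 0 and the size-1 base case is level 2 (the tree spans levels 0 through 2, i.e. 3 levels counting the root), so the depth is the number of divisions: log_2(4) = 2

The recursion tree depth is log_2(4) = 2. At each level, the problem size is divided by 2, so it takes 2 divisions to reduce to a base case of size 1. The algorithm makes 4 recursive calls at each level.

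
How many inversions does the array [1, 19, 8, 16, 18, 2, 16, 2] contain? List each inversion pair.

Finding inversions in [1, 19, 8, 16, 18, 2, 16, 2]:

(1, 2): arr[1]=19 > arr[2]=8
(1, 3): arr[1]=19 > arr[3]=16
(1, 4): arr[1]=19 > arr[4]=18
(1, 5): arr[1]=19 > arr[5]=2
(1, 6): arr[1]=19 > arr[6]=16
(1, 7): arr[1]=19 > arr[7]=2
(2, 5): arr[2]=8 > arr[5]=2
(2, 7): arr[2]=8 > arr[7]=2
(3, 5): arr[3]=16 > arr[5]=2
(3, 7): arr[3]=16 > arr[7]=2
(4, 5): arr[4]=18 > arr[5]=2
(4, 6): arr[4]=18 > arr[6]=16
(4, 7): arr[4]=18 > arr[7]=2
(6, 7): arr[6]=16 > arr[7]=2

Total inversions: 14

The array has 14 inversion(s): (1,2), (1,3), (1,4), (1,5), (1,6), (1,7), (2,5), (2,7), (3,5), (3,7), (4,5), (4,6), (4,7), (6,7). Each pair (i,j) satisfies i < j and arr[i] > arr[j].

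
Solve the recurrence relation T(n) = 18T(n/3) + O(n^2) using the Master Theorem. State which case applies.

Master Theorem for T(n) = 18T(n/3) + O(n^2):

a = 18, b = 3, c = 2
log_b(a) = log_3(18) = 2.6309

Case 1: c = 2 < log_3(18) = 2.6309
T(n) = O(n^(log_3 18))

For T(n) = 18T(n/3) + O(n^2): log_3(18) = 2.6309. This is Case 1 of the Master Theorem (c < log_b(a), work dominated by leaves), giving O(n^(log_3 18)).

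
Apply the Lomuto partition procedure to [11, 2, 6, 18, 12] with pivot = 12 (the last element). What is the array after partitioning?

Lomuto partition with pivot = 12:

Initial array: [11, 2, 6, 18, 12]

arr[0]=11 <= 12: swap with position 0, array becomes [11, 2, 6, 18, 12]
arr[1]=2 <= 12: swap with position 1, array becomes [11, 2, 6, 18, 12]
arr[2]=6 <= 12: swap with position 2, array becomes [11, 2, 6, 18, 12]
arr[3]=18 > 12: no swap

Place pivot at position 3: [11, 2, 6, 12, 18]
Pivot position: 3

After partitioning with pivot 12, the array becomes [11, 2, 6, 12, 18]. The pivot is placed at index 3. All elements to the left of the pivot are <= 12, and all elements to the right are > 12.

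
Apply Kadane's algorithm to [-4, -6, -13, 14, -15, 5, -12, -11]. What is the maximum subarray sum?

Using Kadane's algorithm on [-4, -6, -13, 14, -15, 5, -12, -11]:

Scanning through the array:
Position 1 (value -6): max_ending_here = -6, max_so_far = -4
Position 2 (value -13): max_ending_here = -13, max_so_far = -4
Position 3 (value 14): max_ending_here = 14, max_so_far = 14
Position 4 (value -15): max_ending_here = -1, max_so_far = 14
Position 5 (value 5): max_ending_here = 5, max_so_far = 14
Position 6 (value -12): max_ending_here = -7, max_so_far = 14
Position 7 (value -11): max_ending_here = -11, max_so_far = 14

Maximum subarray: [14]
Maximum sum: 14

The maximum subarray is [14] with sum 14. This subarray runs from index 3 to index 3.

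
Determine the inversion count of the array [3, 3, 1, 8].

Finding inversions in [3, 3, 1, 8]:

(0, 2): arr[0]=3 > arr[2]=1
(1, 2): arr[1]=3 > arr[2]=1

Total inversions: 2

The array has 2 inversion(s): (0,2), (1,2). Each pair (i,j) satisfies i < j and arr[i] > arr[j].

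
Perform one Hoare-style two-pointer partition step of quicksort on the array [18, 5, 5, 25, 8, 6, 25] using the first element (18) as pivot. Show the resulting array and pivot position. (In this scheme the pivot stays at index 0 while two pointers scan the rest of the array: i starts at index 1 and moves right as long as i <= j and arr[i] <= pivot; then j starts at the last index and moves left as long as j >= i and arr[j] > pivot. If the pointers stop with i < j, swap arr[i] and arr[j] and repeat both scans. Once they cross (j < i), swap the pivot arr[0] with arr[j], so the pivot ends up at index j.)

Hoare-style two-pointer partition with pivot = 18:

Initial array: [18, 5, 5, 25, 8, 6, 25]

Pointers start at i = 1, j = 6.
i stops at index 3 (arr[3]=25 > 18), j stops at index 5 (arr[5]=6 <= 18): swap arr[3] and arr[5], array becomes [18, 5, 5, 6, 8, 25, 25]
i ends at 5, j ends at 4: the pointers have crossed (j < i), so scanning stops.

Swap pivot arr[0] with arr[4] to place pivot at position 4: [8, 5, 5, 6, 18, 25, 25]
Pivot position: 4

After partitioning with pivot 18, the array becomes [8, 5, 5, 6, 18, 25, 25]. The pivot is placed at index 4. All elements to the left of the pivot are <= 18, and all elements to the right are > 18.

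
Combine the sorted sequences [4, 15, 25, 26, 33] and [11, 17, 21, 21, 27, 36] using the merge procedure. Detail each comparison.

Merging process:

Compare 4 vs 11: take 4 from left. Merged: [4]
Compare 15 vs 11: take 11 from right. Merged: [4, 11]
Compare 15 vs 17: take 15 from left. Merged: [4, 11, 15]
Compare 25 vs 17: take 17 from right. Merged: [4, 11, 15, 17]
Compare 25 vs 21: take 21 from right. Merged: [4, 11, 15, 17, 21]
Compare 25 vs 21: take 21 from right. Merged: [4, 11, 15, 17, 21, 21]
Compare 25 vs 27: take 25 from left. Merged: [4, 11, 15, 17, 21, 21, 25]
Compare 26 vs 27: take 26 from left. Merged: [4, 11, 15, 17, 21, 21, 25, 26]
Compare 33 vs 27: take 27 from right. Merged: [4, 11, 15, 17, 21, 21, 25, 26, 27]
Compare 33 vs 36: take 33 from left. Merged: [4, 11, 15, 17, 21, 21, 25, 26, 27, 33]
Append remaining from right: [36]. Merged: [4, 11, 15, 17, 21, 21, 25, 26, 27, 33, 36]

Final merged array: [4, 11, 15, 17, 21, 21, 25, 26, 27, 33, 36]
Total comparisons: 10

The merged array is [4, 11, 15, 17, 21, 21, 25, 26, 27, 33, 36], requiring 10 comparisons. The merge step runs in O(n) time where n is the total number of elements.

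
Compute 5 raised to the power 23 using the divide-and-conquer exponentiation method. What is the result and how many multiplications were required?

Computing 5^23 by squaring (build up from 5^1; each line after the first costs one multiplication):

5^1 = 5
5^2 = (5^1)^2 = 5^2 = 25
5^4 = (5^2)^2 = 25^2 = 625
5^5 = 5 * 5^4 = 5 * 625 = 3125
5^10 = (5^5)^2 = 3125^2 = 9765625
5^11 = 5 * 5^10 = 5 * 9765625 = 48828125
5^22 = (5^11)^2 = 48828125^2 = 2384185791015625
5^23 = 5 * 5^22 = 5 * 2384185791015625 = 11920928955078125

Result: 11920928955078125
Multiplications needed: 7 (7 lines after 5^1)

5^23 = 11920928955078125. Using exponentiation by squaring, this requires 7 multiplications. The key idea: if the exponent is even, square the half-power; if odd, multiply by the base once.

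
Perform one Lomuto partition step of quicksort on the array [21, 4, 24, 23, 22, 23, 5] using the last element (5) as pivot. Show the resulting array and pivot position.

Lomuto partition with pivot = 5:

Initial array: [21, 4, 24, 23, 22, 23, 5]

arr[0]=21 > 5: no swap
arr[1]=4 <= 5: swap with position 0, array becomes [4, 21, 24, 23, 22, 23, 5]
arr[2]=24 > 5: no swap
arr[3]=23 > 5: no swap
arr[4]=22 > 5: no swap
arr[5]=23 > 5: no swap

Place pivot at position 1: [4, 5, 24, 23, 22, 23, 21]
Pivot position: 1

After partitioning with pivot 5, the array becomes [4, 5, 24, 23, 22, 23, 21]. The pivot is placed at index 1. All elements to the left of the pivot are <= 5, and all elements to the right are > 5.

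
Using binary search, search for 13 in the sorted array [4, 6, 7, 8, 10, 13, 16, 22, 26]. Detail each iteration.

Binary search for 13 in [4, 6, 7, 8, 10, 13, 16, 22, 26]:

lo=0, hi=8, mid=4, arr[mid]=10 -> 10 < 13, search right half
lo=5, hi=8, mid=6, arr[mid]=16 -> 16 > 13, search left half
lo=5, hi=5, mid=5, arr[mid]=13 -> Found target at index 5!

Binary search finds 13 at index 5 after 3 comparisons. The search repeatedly halves the search space by comparing with the middle element.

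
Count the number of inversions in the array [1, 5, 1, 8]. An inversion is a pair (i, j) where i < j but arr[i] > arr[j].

Finding inversions in [1, 5, 1, 8]:

(1, 2): arr[1]=5 > arr[2]=1

Total inversions: 1

The array has 1 inversion(s): (1,2). Each pair (i,j) satisfies i < j and arr[i] > arr[j].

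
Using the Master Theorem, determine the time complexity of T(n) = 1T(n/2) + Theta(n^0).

Master Theorem for T(n) = 1T(n/2) + O(n^0):

a = 1, b = 2, c = 0
log_b(a) = log_2(1) = 0.0000

Case 2: c = 0 = log_2(1) = 0.0000
T(n) = O(n^0 log n) = O(log n)

For T(n) = 1T(n/2) + O(n^0): log_2(1) = 0.0000. This is Case 2 of the Master Theorem (c = log_b(a), equal work at all levels), giving O(log n).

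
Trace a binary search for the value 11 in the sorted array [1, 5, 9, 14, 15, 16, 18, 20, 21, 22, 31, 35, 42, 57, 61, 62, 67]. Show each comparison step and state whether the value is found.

Binary search for 11 in [1, 5, 9, 14, 15, 16, 18, 20, 21, 22, 31, 35, 42, 57, 61, 62, 67]:

lo=0, hi=16, mid=8, arr[mid]=21 -> 21 > 11, search left half
lo=0, hi=7, mid=3, arr[mid]=14 -> 14 > 11, search left half
lo=0, hi=2, mid=1, arr[mid]=5 -> 5 < 11, search right half
lo=2, hi=2, mid=2, arr[mid]=9 -> 9 < 11, search right half
lo=3 > hi=2, target 11 not found

Binary search determines that 11 is not in the array after 4 comparisons. The search space was exhausted without finding the target.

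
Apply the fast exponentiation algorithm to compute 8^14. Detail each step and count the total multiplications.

Computing 8^14 by squaring (build up from 8^1; each line after the first costs one multiplication):

8^1 = 8
8^2 = (8^1)^2 = 8^2 = 64
8^3 = 8 * 8^2 = 8 * 64 = 512
8^6 = (8^3)^2 = 512^2 = 262144
8^7 = 8 * 8^6 = 8 * 262144 = 2097152
8^14 = (8^7)^2 = 2097152^2 = 4398046511104

Result: 4398046511104
Multiplications needed: 5 (5 lines after 8^1)

8^14 = 4398046511104. Using exponentiation by squaring, this requires 5 multiplications. The key idea: if the exponent is even, square the half-power; if odd, multiply by the base once.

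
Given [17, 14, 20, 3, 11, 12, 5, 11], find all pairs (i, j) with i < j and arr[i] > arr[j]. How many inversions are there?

Finding inversions in [17, 14, 20, 3, 11, 12, 5, 11]:

(0, 1): arr[0]=17 > arr[1]=14
(0, 3): arr[0]=17 > arr[3]=3
(0, 4): arr[0]=17 > arr[4]=11
(0, 5): arr[0]=17 > arr[5]=12
(0, 6): arr[0]=17 > arr[6]=5
(0, 7): arr[0]=17 > arr[7]=11
(1, 3): arr[1]=14 > arr[3]=3
(1, 4): arr[1]=14 > arr[4]=11
(1, 5): arr[1]=14 > arr[5]=12
(1, 6): arr[1]=14 > arr[6]=5
(1, 7): arr[1]=14 > arr[7]=11
(2, 3): arr[2]=20 > arr[3]=3
(2, 4): arr[2]=20 > arr[4]=11
(2, 5): arr[2]=20 > arr[5]=12
(2, 6): arr[2]=20 > arr[6]=5
(2, 7): arr[2]=20 > arr[7]=11
(4, 6): arr[4]=11 > arr[6]=5
(5, 6): arr[5]=12 > arr[6]=5
(5, 7): arr[5]=12 > arr[7]=11

Total inversions: 19

The array has 19 inversion(s): (0,1), (0,3), (0,4), (0,5), (0,6), (0,7), (1,3), (1,4), (1,5), (1,6), (1,7), (2,3), (2,4), (2,5), (2,6), (2,7), (4,6), (5,6), (5,7). Each pair (i,j) satisfies i < j and arr[i] > arr[j].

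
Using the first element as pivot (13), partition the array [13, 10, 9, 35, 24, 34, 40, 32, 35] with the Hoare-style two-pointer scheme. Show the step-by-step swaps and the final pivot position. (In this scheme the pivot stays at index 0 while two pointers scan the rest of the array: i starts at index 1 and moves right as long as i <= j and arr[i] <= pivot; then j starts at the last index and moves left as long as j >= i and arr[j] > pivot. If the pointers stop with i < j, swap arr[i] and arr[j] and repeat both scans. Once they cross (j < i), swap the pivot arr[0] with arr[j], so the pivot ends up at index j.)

Hoare-style two-pointer partition with pivot = 13:

Initial array: [13, 10, 9, 35, 24, 34, 40, 32, 35]

Pointers start at i = 1, j = 8.
i ends at 3, j ends at 2: the pointers have crossed (j < i), so scanning stops.

Swap pivot arr[0] with arr[2] to place pivot at position 2: [9, 10, 13, 35, 24, 34, 40, 32, 35]
Pivot position: 2

After partitioning with pivot 13, the array becomes [9, 10, 13, 35, 24, 34, 40, 32, 35]. The pivot is placed at index 2. All elements to the left of the pivot are <= 13, and all elements to the right are > 13.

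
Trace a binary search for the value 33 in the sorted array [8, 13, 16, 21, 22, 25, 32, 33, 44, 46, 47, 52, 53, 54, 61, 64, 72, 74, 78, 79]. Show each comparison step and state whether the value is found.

Binary search for 33 in [8, 13, 16, 21, 22, 25, 32, 33, 44, 46, 47, 52, 53, 54, 61, 64, 72, 74, 78, 79]:

lo=0, hi=19, mid=9, arr[mid]=46 -> 46 > 33, search left half
lo=0, hi=8, mid=4, arr[mid]=22 -> 22 < 33, search right half
lo=5, hi=8, mid=6, arr[mid]=32 -> 32 < 33, search right half
lo=7, hi=8, mid=7, arr[mid]=33 -> Found target at index 7!

Binary search finds 33 at index 7 after 4 comparisons. The search repeatedly halves the search space by comparing with the middle element.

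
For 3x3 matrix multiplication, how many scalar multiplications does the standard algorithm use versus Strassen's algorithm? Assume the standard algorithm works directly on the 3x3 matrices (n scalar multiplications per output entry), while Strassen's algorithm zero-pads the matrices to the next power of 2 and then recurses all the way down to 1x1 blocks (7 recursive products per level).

Matrix multiplication for 3x3 matrices:

Strassen's algorithm requires power-of-2 dimensions. Pad 3x3 to 4x4 (next power of 2).

Standard algorithm: 3^3 = 27 multiplications
Strassen's algorithm: 7^(log2(4)) = 7^2 = 49 multiplications
Difference: 27 - 49 = -22 (Strassen uses MORE here due to padding overhead — for small or just-over-power-of-2 n, padding can outweigh the per-level savings)

Standard: 27 multiplications (3^3). Strassen: 49 multiplications (7^2, after padding to 4x4). Strassen reduces 8 recursive multiplications to 7 at each level.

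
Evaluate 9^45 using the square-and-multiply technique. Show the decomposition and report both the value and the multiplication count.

Computing 9^45 by squaring (build up from 9^1; each line after the first costs one multiplication):

9^1 = 9
9^2 = (9^1)^2 = 9^2 = 81
9^4 = (9^2)^2 = 81^2 = 6561
9^5 = 9 * 9^4 = 9 * 6561 = 59049
9^10 = (9^5)^2 = 59049^2 = 3486784401
9^11 = 9 * 9^10 = 9 * 3486784401 = 31381059609
9^22 = (9^11)^2 = 31381059609^2 = 984770902183611232881
9^44 = (9^22)^2 = 984770902183611232881^2 = 969773729787523602876821942164080815560161
9^45 = 9 * 9^44 = 9 * 969773729787523602876821942164080815560161 = 8727963568087712425891397479476727340041449

Result: 8727963568087712425891397479476727340041449
Multiplications needed: 8 (8 lines after 9^1)

9^45 = 8727963568087712425891397479476727340041449. Using exponentiation by squaring, this requires 8 multiplications. The key idea: if the exponent is even, square the half-power; if odd, multiply by the base once.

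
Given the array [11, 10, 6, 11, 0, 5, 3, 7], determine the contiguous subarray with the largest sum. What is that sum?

Using Kadane's algorithm on [11, 10, 6, 11, 0, 5, 3, 7]:

Scanning through the array:
Position 1 (value 10): max_ending_here = 21, max_so_far = 21
Position 2 (value 6): max_ending_here = 27, max_so_far = 27
Position 3 (value 11): max_ending_here = 38, max_so_far = 38
Position 4 (value 0): max_ending_here = 38, max_so_far = 38
Position 5 (value 5): max_ending_here = 43, max_so_far = 43
Position 6 (value 3): max_ending_here = 46, max_so_far = 46
Position 7 (value 7): max_ending_here = 53, max_so_far = 53

Maximum subarray: [11, 10, 6, 11, 0, 5, 3, 7]
Maximum sum: 53

The maximum subarray is [11, 10, 6, 11, 0, 5, 3, 7] with sum 53. This subarray runs from index 0 to index 7.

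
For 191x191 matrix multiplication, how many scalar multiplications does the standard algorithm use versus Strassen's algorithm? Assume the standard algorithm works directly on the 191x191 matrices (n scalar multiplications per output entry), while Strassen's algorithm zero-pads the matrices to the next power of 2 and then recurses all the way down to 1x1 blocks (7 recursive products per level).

Matrix multiplication for 191x191 matrices:

Strassen's algorithm requires power-of-2 dimensions. Pad 191x191 to 256x256 (next power of 2).

Standard algorithm: 191^3 = 6967871 multiplications
Strassen's algorithm: 7^(log2(256)) = 7^8 = 5764801 multiplications
Savings: 6967871 - 5764801 = 1203070 multiplications

Standard: 6967871 multiplications (191^3). Strassen: 5764801 multiplications (7^8, after padding to 256x256). Strassen reduces 8 recursive multiplications to 7 at each level.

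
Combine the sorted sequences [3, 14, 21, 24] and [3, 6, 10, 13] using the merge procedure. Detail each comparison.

Merging process:

Compare 3 vs 3: take 3 from left. Merged: [3]
Compare 14 vs 3: take 3 from right. Merged: [3, 3]
Compare 14 vs 6: take 6 from right. Merged: [3, 3, 6]
Compare 14 vs 10: take 10 from right. Merged: [3, 3, 6, 10]
Compare 14 vs 13: take 13 from right. Merged: [3, 3, 6, 10, 13]
Append remaining from left: [14, 21, 24]. Merged: [3, 3, 6, 10, 13, 14, 21, 24]

Final merged array: [3, 3, 6, 10, 13, 14, 21, 24]
Total comparisons: 5

The merged array is [3, 3, 6, 10, 13, 14, 21, 24], requiring 5 comparisons. The merge step runs in O(n) time where n is the total number of elements.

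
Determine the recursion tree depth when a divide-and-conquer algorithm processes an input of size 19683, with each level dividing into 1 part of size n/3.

For divide and conquer with division factor 3:

Problem sizes at each level:
Level 0: 19683
Level 1: 6561
Level 2: 2187
Level 3: 729
Level 4: 243
Level 5: 81
Level 6: 27
Level 7: 9
Level 8: 3
Level 9: 1

The root is level 0 and the size-1 base case is level 9 (the tree spans levels 0 through 9, i.e. 10 levels counting the root), so the depth is the number of divisions: log_3(19683) = 9

The recursion tree depth is log_3(19683) = 9. At each level, the problem size is divided by 3, so it takes 9 divisions to reduce to a base case of size 1. The algorithm makes 1 recursive call at each level.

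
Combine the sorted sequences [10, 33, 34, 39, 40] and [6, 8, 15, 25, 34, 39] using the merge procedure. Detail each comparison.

Merging process:

Compare 10 vs 6: take 6 from right. Merged: [6]
Compare 10 vs 8: take 8 from right. Merged: [6, 8]
Compare 10 vs 15: take 10 from left. Merged: [6, 8, 10]
Compare 33 vs 15: take 15 from right. Merged: [6, 8, 10, 15]
Compare 33 vs 25: take 25 from right. Merged: [6, 8, 10, 15, 25]
Compare 33 vs 34: take 33 from left. Merged: [6, 8, 10, 15, 25, 33]
Compare 34 vs 34: take 34 from left. Merged: [6, 8, 10, 15, 25, 33, 34]
Compare 39 vs 34: take 34 from right. Merged: [6, 8, 10, 15, 25, 33, 34, 34]
Compare 39 vs 39: take 39 from left. Merged: [6, 8, 10, 15, 25, 33, 34, 34, 39]
Compare 40 vs 39: take 39 from right. Merged: [6, 8, 10, 15, 25, 33, 34, 34, 39, 39]
Append remaining from left: [40]. Merged: [6, 8, 10, 15, 25, 33, 34, 34, 39, 39, 40]

Final merged array: [6, 8, 10, 15, 25, 33, 34, 34, 39, 39, 40]
Total comparisons: 10

The merged array is [6, 8, 10, 15, 25, 33, 34, 34, 39, 39, 40], requiring 10 comparisons. The merge step runs in O(n) time where n is the total number of elements.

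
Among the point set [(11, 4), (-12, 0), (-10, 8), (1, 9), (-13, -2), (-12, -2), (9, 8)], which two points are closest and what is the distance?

Computing all pairwise distances among 7 points:

d((11, 4), (-12, 0)) = 23.3452
d((11, 4), (-10, 8)) = 21.3776
d((11, 4), (1, 9)) = 11.1803
d((11, 4), (-13, -2)) = 24.7386
d((11, 4), (-12, -2)) = 23.7697
d((11, 4), (9, 8)) = 4.4721
d((-12, 0), (-10, 8)) = 8.2462
d((-12, 0), (1, 9)) = 15.8114
d((-12, 0), (-13, -2)) = 2.2361
d((-12, 0), (-12, -2)) = 2.0
d((-12, 0), (9, 8)) = 22.4722
d((-10, 8), (1, 9)) = 11.0454
d((-10, 8), (-13, -2)) = 10.4403
d((-10, 8), (-12, -2)) = 10.198
d((-10, 8), (9, 8)) = 19.0
d((1, 9), (-13, -2)) = 17.8045
d((1, 9), (-12, -2)) = 17.0294
d((1, 9), (9, 8)) = 8.0623
d((-13, -2), (-12, -2)) = 1.0 <-- minimum
d((-13, -2), (9, 8)) = 24.1661
d((-12, -2), (9, 8)) = 23.2594

Closest pair: (-13, -2) and (-12, -2) with distance 1.0

The closest pair is (-13, -2) and (-12, -2) with Euclidean distance 1.0. For 7 points, brute-force pairwise comparison is shown above. For large n, the divide-and-conquer algorithm (sort by x, recurse on halves, check the dividing strip) achieves O(n log n).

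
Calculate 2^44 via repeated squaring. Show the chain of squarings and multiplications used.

Computing 2^44 by squaring (build up from 2^1; each line after the first costs one multiplication):

2^1 = 2
2^2 = (2^1)^2 = 2^2 = 4
2^4 = (2^2)^2 = 4^2 = 16
2^5 = 2 * 2^4 = 2 * 16 = 32
2^10 = (2^5)^2 = 32^2 = 1024
2^11 = 2 * 2^10 = 2 * 1024 = 2048
2^22 = (2^11)^2 = 2048^2 = 4194304
2^44 = (2^22)^2 = 4194304^2 = 17592186044416

Result: 17592186044416
Multiplications needed: 7 (7 lines after 2^1)

2^44 = 17592186044416. Using exponentiation by squaring, this requires 7 multiplications. The key idea: if the exponent is even, square the half-power; if odd, multiply by the base once.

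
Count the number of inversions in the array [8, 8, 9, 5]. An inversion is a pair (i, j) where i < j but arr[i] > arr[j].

Finding inversions in [8, 8, 9, 5]:

(0, 3): arr[0]=8 > arr[3]=5
(1, 3): arr[1]=8 > arr[3]=5
(2, 3): arr[2]=9 > arr[3]=5

Total inversions: 3

The array has 3 inversion(s): (0,3), (1,3), (2,3). Each pair (i,j) satisfies i < j and arr[i] > arr[j].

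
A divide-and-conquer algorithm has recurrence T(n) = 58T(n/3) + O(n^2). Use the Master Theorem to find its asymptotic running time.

Master Theorem for T(n) = 58T(n/3) + O(n^2):

a = 58, b = 3, c = 2
log_b(a) = log_3(58) = 3.6960

Case 1: c = 2 < log_3(58) = 3.6960
T(n) = O(n^(log_3 58))

For T(n) = 58T(n/3) + O(n^2): log_3(58) = 3.6960. This is Case 1 of the Master Theorem (c < log_b(a), work dominated by leaves), giving O(n^(log_3 58)).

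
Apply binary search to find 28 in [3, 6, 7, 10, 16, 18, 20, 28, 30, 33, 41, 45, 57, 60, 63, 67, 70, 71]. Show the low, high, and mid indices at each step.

Binary search for 28 in [3, 6, 7, 10, 16, 18, 20, 28, 30, 33, 41, 45, 57, 60, 63, 67, 70, 71]:

lo=0, hi=17, mid=8, arr[mid]=30 -> 30 > 28, search left half
lo=0, hi=7, mid=3, arr[mid]=10 -> 10 < 28, search right half
lo=4, hi=7, mid=5, arr[mid]=18 -> 18 < 28, search right half
lo=6, hi=7, mid=6, arr[mid]=20 -> 20 < 28, search right half
lo=7, hi=7, mid=7, arr[mid]=28 -> Found target at index 7!

Binary search finds 28 at index 7 after 5 comparisons. The search repeatedly halves the search space by comparing with the middle element.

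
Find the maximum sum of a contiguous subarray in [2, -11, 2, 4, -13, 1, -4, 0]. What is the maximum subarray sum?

Using Kadane's algorithm on [2, -11, 2, 4, -13, 1, -4, 0]:

Scanning through the array:
Position 1 (value -11): max_ending_here = -9, max_so_far = 2
Position 2 (value 2): max_ending_here = 2, max_so_far = 2
Position 3 (value 4): max_ending_here = 6, max_so_far = 6
Position 4 (value -13): max_ending_here = -7, max_so_far = 6
Position 5 (value 1): max_ending_here = 1, max_so_far = 6
Position 6 (value -4): max_ending_here = -3, max_so_far = 6
Position 7 (value 0): max_ending_here = 0, max_so_far = 6

Maximum subarray: [2, 4]
Maximum sum: 6

The maximum subarray is [2, 4] with sum 6. This subarray runs from index 2 to index 3.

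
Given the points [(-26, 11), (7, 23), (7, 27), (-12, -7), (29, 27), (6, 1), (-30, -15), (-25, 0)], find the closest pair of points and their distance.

Computing all pairwise distances among 8 points:

d((-26, 11), (7, 23)) = 35.1141
d((-26, 11), (7, 27)) = 36.6742
d((-26, 11), (-12, -7)) = 22.8035
d((-26, 11), (29, 27)) = 57.28
d((-26, 11), (6, 1)) = 33.5261
d((-26, 11), (-30, -15)) = 26.3059
d((-26, 11), (-25, 0)) = 11.0454
d((7, 23), (7, 27)) = 4.0 <-- minimum
d((7, 23), (-12, -7)) = 35.5106
d((7, 23), (29, 27)) = 22.3607
d((7, 23), (6, 1)) = 22.0227
d((7, 23), (-30, -15)) = 53.0377
d((7, 23), (-25, 0)) = 39.4081
d((7, 27), (-12, -7)) = 38.9487
d((7, 27), (29, 27)) = 22.0
d((7, 27), (6, 1)) = 26.0192
d((7, 27), (-30, -15)) = 55.9732
d((7, 27), (-25, 0)) = 41.8688
d((-12, -7), (29, 27)) = 53.2635
d((-12, -7), (6, 1)) = 19.6977
d((-12, -7), (-30, -15)) = 19.6977
d((-12, -7), (-25, 0)) = 14.7648
d((29, 27), (6, 1)) = 34.7131
d((29, 27), (-30, -15)) = 72.4224
d((29, 27), (-25, 0)) = 60.3738
d((6, 1), (-30, -15)) = 39.3954
d((6, 1), (-25, 0)) = 31.0161
d((-30, -15), (-25, 0)) = 15.8114

Closest pair: (7, 23) and (7, 27) with distance 4.0

The closest pair is (7, 23) and (7, 27) with Euclidean distance 4.0. For 8 points, brute-force pairwise comparison is shown above. For large n, the divide-and-conquer algorithm (sort by x, recurse on halves, check the dividing strip) achieves O(n log n).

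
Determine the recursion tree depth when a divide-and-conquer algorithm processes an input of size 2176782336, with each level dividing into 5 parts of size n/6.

For divide and conquer with division factor 6:

Problem sizes at each level:
Level 0: 2176782336
Level 1: 362797056
Level 2: 60466176
Level 3: 10077696
Level 4: 1679616
Level 5: 279936
Level 6: 46656
Level 7: 7776
Level 8: 1296
Level 9: 216
Level 10: 36
Level 11: 6
Level 12: 1

The root is level 0 and the size-1 base case is level 12 (the tree spans levels 0 through 12, i.e. 13 levels counting the root), so the depth is the number of divisions: log_6(2176782336) = 12

The recursion tree depth is log_6(2176782336) = 12. At each level, the problem size is divided by 6, so it takes 12 divisions to reduce to a base case of size 1. The algorithm makes 5 recursive calls at each level.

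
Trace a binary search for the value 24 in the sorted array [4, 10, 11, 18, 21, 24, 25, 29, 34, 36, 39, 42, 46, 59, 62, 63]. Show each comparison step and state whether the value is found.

Binary search for 24 in [4, 10, 11, 18, 21, 24, 25, 29, 34, 36, 39, 42, 46, 59, 62, 63]:

lo=0, hi=15, mid=7, arr[mid]=29 -> 29 > 24, search left half
lo=0, hi=6, mid=3, arr[mid]=18 -> 18 < 24, search right half
lo=4, hi=6, mid=5, arr[mid]=24 -> Found target at index 5!

Binary search finds 24 at index 5 after 3 comparisons. The search repeatedly halves the search space by comparing with the middle element.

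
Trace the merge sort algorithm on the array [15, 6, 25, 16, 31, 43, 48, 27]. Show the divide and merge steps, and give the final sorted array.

Merge sort trace:

Split: [15, 6, 25, 16, 31, 43, 48, 27] -> [15, 6, 25, 16] and [31, 43, 48, 27]
  Split: [15, 6, 25, 16] -> [15, 6] and [25, 16]
    Split: [15, 6] -> [15] and [6]
    Merge: [15] + [6] -> [6, 15]
    Split: [25, 16] -> [25] and [16]
    Merge: [25] + [16] -> [16, 25]
  Merge: [6, 15] + [16, 25] -> [6, 15, 16, 25]
  Split: [31, 43, 48, 27] -> [31, 43] and [48, 27]
    Split: [31, 43] -> [31] and [43]
    Merge: [31] + [43] -> [31, 43]
    Split: [48, 27] -> [48] and [27]
    Merge: [48] + [27] -> [27, 48]
  Merge: [31, 43] + [27, 48] -> [27, 31, 43, 48]
Merge: [6, 15, 16, 25] + [27, 31, 43, 48] -> [6, 15, 16, 25, 27, 31, 43, 48]

Final sorted array: [6, 15, 16, 25, 27, 31, 43, 48]

The merge sort proceeds by recursively splitting the array and merging sorted halves.
After all merges, the sorted array is [6, 15, 16, 25, 27, 31, 43, 48].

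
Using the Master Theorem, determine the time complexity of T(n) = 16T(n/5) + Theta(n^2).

Master Theorem for T(n) = 16T(n/5) + O(n^2):

a = 16, b = 5, c = 2
log_b(a) = log_5(16) = 1.7227

Case 3: c = 2 > log_5(16) = 1.7227
T(n) = O(n^2) = O(n^2)

For T(n) = 16T(n/5) + O(n^2): log_5(16) = 1.7227. This is Case 3 of the Master Theorem (c > log_b(a), work dominated by root), giving O(n^2).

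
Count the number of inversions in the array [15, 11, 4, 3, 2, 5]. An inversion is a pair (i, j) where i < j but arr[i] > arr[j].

Finding inversions in [15, 11, 4, 3, 2, 5]:

(0, 1): arr[0]=15 > arr[1]=11
(0, 2): arr[0]=15 > arr[2]=4
(0, 3): arr[0]=15 > arr[3]=3
(0, 4): arr[0]=15 > arr[4]=2
(0, 5): arr[0]=15 > arr[5]=5
(1, 2): arr[1]=11 > arr[2]=4
(1, 3): arr[1]=11 > arr[3]=3
(1, 4): arr[1]=11 > arr[4]=2
(1, 5): arr[1]=11 > arr[5]=5
(2, 3): arr[2]=4 > arr[3]=3
(2, 4): arr[2]=4 > arr[4]=2
(3, 4): arr[3]=3 > arr[4]=2

Total inversions: 12

The array has 12 inversion(s): (0,1), (0,2), (0,3), (0,4), (0,5), (1,2), (1,3), (1,4), (1,5), (2,3), (2,4), (3,4). Each pair (i,j) satisfies i < j and arr[i] > arr[j].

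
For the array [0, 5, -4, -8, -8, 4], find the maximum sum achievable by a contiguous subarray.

Using Kadane's algorithm on [0, 5, -4, -8, -8, 4]:

Scanning through the array:
Position 1 (value 5): max_ending_here = 5, max_so_far = 5
Position 2 (value -4): max_ending_here = 1, max_so_far = 5
Position 3 (value -8): max_ending_here = -7, max_so_far = 5
Position 4 (value -8): max_ending_here = -8, max_so_far = 5
Position 5 (value 4): max_ending_here = 4, max_so_far = 5

Maximum subarray: [0, 5]
Maximum sum: 5

The maximum subarray is [0, 5] with sum 5. This subarray runs from index 0 to index 1.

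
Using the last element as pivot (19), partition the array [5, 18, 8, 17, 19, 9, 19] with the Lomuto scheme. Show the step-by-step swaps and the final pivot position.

Lomuto partition with pivot = 19:

Initial array: [5, 18, 8, 17, 19, 9, 19]

arr[0]=5 <= 19: swap with position 0, array becomes [5, 18, 8, 17, 19, 9, 19]
arr[1]=18 <= 19: swap with position 1, array becomes [5, 18, 8, 17, 19, 9, 19]
arr[2]=8 <= 19: swap with position 2, array becomes [5, 18, 8, 17, 19, 9, 19]
arr[3]=17 <= 19: swap with position 3, array becomes [5, 18, 8, 17, 19, 9, 19]
arr[4]=19 <= 19: swap with position 4, array becomes [5, 18, 8, 17, 19, 9, 19]
arr[5]=9 <= 19: swap with position 5, array becomes [5, 18, 8, 17, 19, 9, 19]

Place pivot at position 6: [5, 18, 8, 17, 19, 9, 19]
Pivot position: 6

After partitioning with pivot 19, the array becomes [5, 18, 8, 17, 19, 9, 19]. The pivot is placed at index 6. All elements to the left of the pivot are <= 19, and all elements to the right are > 19.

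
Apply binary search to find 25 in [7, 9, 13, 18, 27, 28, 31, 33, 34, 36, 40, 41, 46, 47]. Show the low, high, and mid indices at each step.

Binary search for 25 in [7, 9, 13, 18, 27, 28, 31, 33, 34, 36, 40, 41, 46, 47]:

lo=0, hi=13, mid=6, arr[mid]=31 -> 31 > 25, search left half
lo=0, hi=5, mid=2, arr[mid]=13 -> 13 < 25, search right half
lo=3, hi=5, mid=4, arr[mid]=27 -> 27 > 25, search left half
lo=3, hi=3, mid=3, arr[mid]=18 -> 18 < 25, search right half
lo=4 > hi=3, target 25 not found

Binary search determines that 25 is not in the array after 4 comparisons. The search space was exhausted without finding the target.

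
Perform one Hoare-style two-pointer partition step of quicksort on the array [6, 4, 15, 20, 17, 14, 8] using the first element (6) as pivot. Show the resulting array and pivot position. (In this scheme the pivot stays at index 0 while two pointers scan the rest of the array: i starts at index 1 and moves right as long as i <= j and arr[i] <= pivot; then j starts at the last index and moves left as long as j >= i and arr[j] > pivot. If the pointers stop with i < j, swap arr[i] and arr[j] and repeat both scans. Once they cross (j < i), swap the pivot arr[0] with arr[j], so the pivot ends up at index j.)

Hoare-style two-pointer partition with pivot = 6:

Initial array: [6, 4, 15, 20, 17, 14, 8]

Pointers start at i = 1, j = 6.
i ends at 2, j ends at 1: the pointers have crossed (j < i), so scanning stops.

Swap pivot arr[0] with arr[1] to place pivot at position 1: [4, 6, 15, 20, 17, 14, 8]
Pivot position: 1

After partitioning with pivot 6, the array becomes [4, 6, 15, 20, 17, 14, 8]. The pivot is placed at index 1. All elements to the left of the pivot are <= 6, and all elements to the right are > 6.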